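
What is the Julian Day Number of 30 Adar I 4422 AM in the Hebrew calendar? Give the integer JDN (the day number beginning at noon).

In the proleptic Gregorian calendar the same day is 27 February 662.
JDN 2400001 is 17 November 1858 CE (Gregorian), MJD 0; the target day is −437093 days from there, so JDN = 1962908.

1962908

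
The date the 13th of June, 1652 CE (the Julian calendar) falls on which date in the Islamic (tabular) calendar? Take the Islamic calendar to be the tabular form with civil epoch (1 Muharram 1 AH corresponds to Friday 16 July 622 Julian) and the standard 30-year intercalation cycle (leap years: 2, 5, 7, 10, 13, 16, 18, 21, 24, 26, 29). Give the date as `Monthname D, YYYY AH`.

The source date corresponds to 23 June 1652 in the Gregorian calendar (JDN 2324615).
That day falls on 16 Rajab 1062 AH in the tabular Islamic calendar.

Rajab 16, 1062 AH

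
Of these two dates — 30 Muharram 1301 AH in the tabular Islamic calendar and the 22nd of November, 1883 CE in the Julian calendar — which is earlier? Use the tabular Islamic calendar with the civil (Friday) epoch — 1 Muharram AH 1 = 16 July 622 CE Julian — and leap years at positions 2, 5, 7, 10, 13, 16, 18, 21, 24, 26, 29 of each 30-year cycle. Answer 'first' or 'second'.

first

Converting both to JDN: 2409146 vs 2409149; the smaller is the first.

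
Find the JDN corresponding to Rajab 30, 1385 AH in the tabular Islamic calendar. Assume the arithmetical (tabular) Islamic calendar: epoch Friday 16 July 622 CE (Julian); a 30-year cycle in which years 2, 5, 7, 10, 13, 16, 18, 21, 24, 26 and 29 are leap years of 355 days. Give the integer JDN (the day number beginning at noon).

2439089

Equivalently 24 November 1965 (Gregorian).
JDN 2299161 is 15 October 1582 CE (Gregorian); the target day is +139928 days from there, so JDN = 2439089.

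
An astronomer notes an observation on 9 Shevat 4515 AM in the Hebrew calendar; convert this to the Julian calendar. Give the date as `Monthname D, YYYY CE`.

January 26, 755 CE

Julian Day Number of the source date = 1996847.
Converting JDN 1996847 to the Julian calendar gives 26 January 755 CE.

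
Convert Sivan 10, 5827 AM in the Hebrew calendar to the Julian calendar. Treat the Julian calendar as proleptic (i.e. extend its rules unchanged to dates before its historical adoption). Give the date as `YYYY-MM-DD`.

Julian Day Number of the source date = 2476160.
Converting JDN 2476160 to the Julian calendar gives 11 May 2067 CE.

2067-05-11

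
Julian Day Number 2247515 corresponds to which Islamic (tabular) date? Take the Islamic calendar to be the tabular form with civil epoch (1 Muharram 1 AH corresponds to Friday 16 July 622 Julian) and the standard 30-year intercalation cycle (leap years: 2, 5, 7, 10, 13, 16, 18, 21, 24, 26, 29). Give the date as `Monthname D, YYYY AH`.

Dhu al-Hijjah 20, 844 AH

The proleptic Gregorian equivalent of JDN 2247515 is 21 May 1441.
In the tabular Islamic calendar that day is Dhu al-Hijjah 20, 844 AH.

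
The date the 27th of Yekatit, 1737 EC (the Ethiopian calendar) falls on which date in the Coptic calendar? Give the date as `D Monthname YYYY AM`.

The source date corresponds to 4 March 1745 in the Gregorian calendar (JDN 2358471).
That day falls on 27 Meshir 1461 AM in the Coptic calendar.

27 Meshir 1461 AM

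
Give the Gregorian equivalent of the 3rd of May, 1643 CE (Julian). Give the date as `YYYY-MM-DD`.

For dates in this range the Gregorian date is 10 days ahead of the Julian.
3 May 1643 Julian + 10 days → 13 May 1643 Gregorian.

1643-05-13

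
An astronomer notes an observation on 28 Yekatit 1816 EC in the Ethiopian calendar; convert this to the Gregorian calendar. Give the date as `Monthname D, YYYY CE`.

Julian Day Number of the source date = 2387327.
Converting JDN 2387327 to the Gregorian calendar gives 6 March 1824 CE.

March 6, 1824 CE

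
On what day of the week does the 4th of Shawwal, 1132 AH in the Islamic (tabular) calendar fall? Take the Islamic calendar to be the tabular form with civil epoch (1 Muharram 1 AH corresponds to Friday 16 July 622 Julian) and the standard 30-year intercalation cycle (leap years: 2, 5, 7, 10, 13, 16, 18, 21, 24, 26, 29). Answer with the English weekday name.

Friday

This is JDN 2349498 (9 August 1720 Gregorian).
JDN 2349498 mod 7 = 4, and JDN 0 was a Monday, so this is a Friday.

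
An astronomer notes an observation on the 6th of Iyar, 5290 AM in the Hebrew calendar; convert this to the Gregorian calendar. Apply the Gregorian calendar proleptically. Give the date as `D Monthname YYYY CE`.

Julian Day Number of the source date = 2280013.
Converting JDN 2280013 to the Gregorian calendar gives 13 May 1530 CE.

13 May 1530 CE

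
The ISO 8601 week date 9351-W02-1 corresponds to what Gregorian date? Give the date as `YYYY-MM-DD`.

9351-01-11

ISO week 1 of 9351 is the week containing the first Thursday of 9351.
Week 2, day 1 (Monday) lands on 9351-01-11.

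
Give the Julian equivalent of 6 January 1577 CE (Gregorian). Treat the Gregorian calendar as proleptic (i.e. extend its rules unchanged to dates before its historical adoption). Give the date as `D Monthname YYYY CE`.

27 December 1576 CE

The Julian–Gregorian offset here is 10 days (Julian trailing).
6 January 1577 Gregorian − 10 days → 27 December 1576 Julian.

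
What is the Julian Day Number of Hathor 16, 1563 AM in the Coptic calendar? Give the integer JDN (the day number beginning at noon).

In the Gregorian calendar the same day is 24 November 1846.
JDN 2299161 is 15 October 1582 CE (Gregorian); the target day is +96464 days from there, so JDN = 2395625.

2395625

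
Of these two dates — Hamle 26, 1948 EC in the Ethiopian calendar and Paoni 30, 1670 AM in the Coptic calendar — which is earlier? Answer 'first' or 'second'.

The two dates have Julian Day Numbers 2435688 and 2434931 respectively.
Since 2434931 < 2435688, the second date comes first.

second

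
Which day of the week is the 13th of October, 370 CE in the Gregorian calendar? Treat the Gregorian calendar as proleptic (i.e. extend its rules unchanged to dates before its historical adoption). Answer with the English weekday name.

JDN 1856485 mod 7 = 1, and JDN 0 was a Monday, so this is a Tuesday.

Tuesday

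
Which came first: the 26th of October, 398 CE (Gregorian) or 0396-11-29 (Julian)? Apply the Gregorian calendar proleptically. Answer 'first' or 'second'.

Converting both to JDN: 1866725 vs 1866030; the smaller is the second.

second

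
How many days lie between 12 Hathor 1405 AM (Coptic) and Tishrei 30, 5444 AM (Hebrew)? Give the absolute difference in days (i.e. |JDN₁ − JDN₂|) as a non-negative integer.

JDN of the first date = 2337912.
JDN of the second date = 2336056.
|2336056 − 2337912| = 1856.

1856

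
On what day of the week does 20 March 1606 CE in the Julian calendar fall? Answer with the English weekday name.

Equivalently 30 March 1606 Gregorian, JDN 2307728.
JDN 2307728 mod 7 = 3, and JDN 0 was a Monday, so this is a Thursday.

Thursday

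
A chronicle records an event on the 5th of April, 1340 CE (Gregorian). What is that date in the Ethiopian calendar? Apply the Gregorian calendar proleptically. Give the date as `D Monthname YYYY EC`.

2 Miyazya 1332 EC

Julian Day Number of the source date = 2210580.
Converting JDN 2210580 to the Ethiopian calendar gives 2 Miyazya 1332 EC.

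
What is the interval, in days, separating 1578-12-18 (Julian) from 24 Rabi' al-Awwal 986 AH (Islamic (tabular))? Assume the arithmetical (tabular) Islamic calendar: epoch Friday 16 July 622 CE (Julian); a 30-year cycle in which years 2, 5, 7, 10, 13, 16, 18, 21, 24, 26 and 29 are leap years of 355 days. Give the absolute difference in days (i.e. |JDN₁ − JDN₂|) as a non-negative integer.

JDN of the first date = 2297774.
JDN of the second date = 2297573.
|2297573 − 2297774| = 201.

201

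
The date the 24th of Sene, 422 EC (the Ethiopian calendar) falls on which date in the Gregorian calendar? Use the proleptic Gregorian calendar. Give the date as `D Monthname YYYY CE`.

19 June 430 CE

Julian Day Number of the source date = 1878284.
Converting JDN 1878284 to the Gregorian calendar gives 19 June 430 CE.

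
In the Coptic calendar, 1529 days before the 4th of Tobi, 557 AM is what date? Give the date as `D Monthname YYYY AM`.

JDN of the 4th of Tobi, 557 AM = 2028232.
2028232 − 1529 = 2026703.
JDN 2026703 in the Coptic calendar is 26 Paopi 553 AM.

26 Paopi 553 AM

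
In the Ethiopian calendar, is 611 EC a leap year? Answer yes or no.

yes

611 mod 4 = 3; in the Ethiopian calendar a year is leap when year mod 4 = 3, so it is a leap year.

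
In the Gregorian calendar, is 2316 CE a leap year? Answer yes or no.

2316 is divisible by 4 and not by 100, so it is a leap year.

yes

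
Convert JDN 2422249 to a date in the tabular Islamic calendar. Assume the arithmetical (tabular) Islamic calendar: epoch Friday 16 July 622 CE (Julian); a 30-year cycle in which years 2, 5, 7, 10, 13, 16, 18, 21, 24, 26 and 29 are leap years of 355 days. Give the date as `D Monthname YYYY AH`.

22 Muharram 1338 AH

The Gregorian equivalent of JDN 2422249 is 17 October 1919.
In the tabular Islamic calendar that day is 22 Muharram 1338 AH.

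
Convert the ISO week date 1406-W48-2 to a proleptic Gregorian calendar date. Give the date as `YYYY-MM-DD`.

1406-11-25

ISO week 1 of 1406 is the week containing the first Thursday of 1406.
Week 48, day 2 (Tuesday) lands on 1406-11-25.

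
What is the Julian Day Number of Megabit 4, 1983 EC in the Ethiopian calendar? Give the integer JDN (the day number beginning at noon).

Equivalently 13 March 1991 (Gregorian).
JDN 2451545 is 1 January 2000 CE (Gregorian); the target day is −3216 days from there, so JDN = 2448329.

2448329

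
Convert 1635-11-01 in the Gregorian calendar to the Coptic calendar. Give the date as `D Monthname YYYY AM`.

24 Paopi 1352 AM

Julian Day Number of the source date = 2318536.
Converting JDN 2318536 to the Coptic calendar gives 24 Paopi 1352 AM.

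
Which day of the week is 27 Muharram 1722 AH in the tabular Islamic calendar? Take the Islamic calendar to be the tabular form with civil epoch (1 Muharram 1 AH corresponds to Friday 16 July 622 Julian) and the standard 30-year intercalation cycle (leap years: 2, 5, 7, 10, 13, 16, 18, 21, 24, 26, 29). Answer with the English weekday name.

This is JDN 2558331 (15 May 2292 Gregorian).
Since JDN mod 7 = 6 (0 = Monday), the day is Sunday.

Sunday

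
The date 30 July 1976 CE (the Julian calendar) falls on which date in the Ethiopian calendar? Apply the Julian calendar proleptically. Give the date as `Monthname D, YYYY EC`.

Nehase 6, 1968 EC

The source date corresponds to 12 August 1976 in the Gregorian calendar (JDN 2443003).
That day falls on 6 Nehase 1968 EC in the Ethiopian calendar.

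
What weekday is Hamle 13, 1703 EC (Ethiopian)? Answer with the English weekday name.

Saturday

This is JDN 2346188 (18 July 1711 Gregorian).
2346188 ≡ 5 (mod 7); counting from Monday = 0 gives Saturday.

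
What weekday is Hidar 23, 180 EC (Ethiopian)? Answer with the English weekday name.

Equivalently 19 November 187 Gregorian, JDN 1789683.
JDN 1789683 mod 7 = 0, and JDN 0 was a Monday, so this is a Monday.

Monday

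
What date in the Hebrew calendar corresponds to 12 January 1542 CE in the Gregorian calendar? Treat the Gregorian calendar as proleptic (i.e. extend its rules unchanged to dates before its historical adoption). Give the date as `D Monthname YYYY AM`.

14 Tevet 5302 AM

Julian Day Number of the source date = 2284275.
Converting JDN 2284275 to the Hebrew calendar gives 14 Tevet 5302 AM.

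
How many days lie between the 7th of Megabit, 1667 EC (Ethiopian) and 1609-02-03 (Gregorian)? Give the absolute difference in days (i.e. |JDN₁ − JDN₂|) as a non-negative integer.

JDN of the first date = 2332913.
JDN of the second date = 2308769.
|2308769 − 2332913| = 24144.

24144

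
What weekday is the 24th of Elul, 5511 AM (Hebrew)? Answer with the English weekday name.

Tuesday

In the Gregorian calendar this is 14 September 1751 (JDN 2360856).
Since JDN mod 7 = 1 (0 = Monday), the day is Tuesday.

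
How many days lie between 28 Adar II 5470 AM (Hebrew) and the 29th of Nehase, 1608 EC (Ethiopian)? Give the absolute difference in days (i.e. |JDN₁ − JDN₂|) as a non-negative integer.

34177

First date → JDN 2345713; second date → JDN 2311536.
The interval is |2345713 − 2311536| = 34177 days.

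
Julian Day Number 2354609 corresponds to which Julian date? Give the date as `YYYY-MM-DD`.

1734-07-27

JDN 2354609 is 7 August 1734 in the Gregorian calendar.
In the Julian calendar that day is 1734-07-27.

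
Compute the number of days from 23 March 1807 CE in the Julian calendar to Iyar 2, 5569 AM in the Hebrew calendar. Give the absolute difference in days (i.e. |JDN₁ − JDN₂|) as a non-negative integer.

745

JDN of the first date = 2381146.
JDN of the second date = 2381891.
|2381891 − 2381146| = 745.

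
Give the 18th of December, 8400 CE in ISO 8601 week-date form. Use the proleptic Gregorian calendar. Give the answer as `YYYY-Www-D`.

8400-W51-1

The weekday is Monday (ISO weekday 1).
That Monday belongs to ISO week 51 of ISO year 8400.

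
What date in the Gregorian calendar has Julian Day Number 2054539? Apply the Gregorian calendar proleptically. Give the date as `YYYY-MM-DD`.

JDN 2451545 is 1 Jan 2000; 2054539 is −397006 days from there.

0913-01-13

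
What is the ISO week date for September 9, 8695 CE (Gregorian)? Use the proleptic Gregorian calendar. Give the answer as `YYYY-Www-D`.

The weekday is Monday (ISO weekday 1).
That Monday belongs to ISO week 37 of ISO year 8695.

8695-W37-1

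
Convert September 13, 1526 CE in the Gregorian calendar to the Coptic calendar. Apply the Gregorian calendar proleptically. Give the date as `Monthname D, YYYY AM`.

Thout 6, 1243 AM

Julian Day Number of the source date = 2278675.
Converting JDN 2278675 to the Coptic calendar gives 6 Thout 1243 AM.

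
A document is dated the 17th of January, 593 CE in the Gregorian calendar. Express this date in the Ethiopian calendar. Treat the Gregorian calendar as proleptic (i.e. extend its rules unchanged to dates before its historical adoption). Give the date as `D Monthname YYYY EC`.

20 Tir 585 EC

Both dates share Julian Day Number 1937666; in the Ethiopian calendar that is 20 Tir 585 EC.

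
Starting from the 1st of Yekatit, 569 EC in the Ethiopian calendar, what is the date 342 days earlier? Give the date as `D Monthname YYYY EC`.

JDN of the 1st of Yekatit, 569 EC = 1931833.
1931833 − 342 = 1931491.
JDN 1931491 in the Ethiopian calendar is 24 Yekatit 568 EC.

24 Yekatit 568 EC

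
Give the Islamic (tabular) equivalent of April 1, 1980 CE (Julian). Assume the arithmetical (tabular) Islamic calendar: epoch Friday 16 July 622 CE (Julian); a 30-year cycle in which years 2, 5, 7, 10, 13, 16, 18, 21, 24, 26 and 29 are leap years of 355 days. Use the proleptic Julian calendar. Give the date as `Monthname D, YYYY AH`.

The source date corresponds to 14 April 1980 in the Gregorian calendar (JDN 2444344).
That day falls on 28 Jumada al-Awwal 1400 AH in the tabular Islamic calendar.

Jumada al-Awwal 28, 1400 AH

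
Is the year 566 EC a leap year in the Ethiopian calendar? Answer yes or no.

566 mod 4 = 2; in the Ethiopian calendar a year is leap when year mod 4 = 3, so it is a common year.

no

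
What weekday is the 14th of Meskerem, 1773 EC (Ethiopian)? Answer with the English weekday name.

Equivalently 22 September 1780 Gregorian, JDN 2371457.
JDN 2371457 mod 7 = 4, and JDN 0 was a Monday, so this is a Friday.

Friday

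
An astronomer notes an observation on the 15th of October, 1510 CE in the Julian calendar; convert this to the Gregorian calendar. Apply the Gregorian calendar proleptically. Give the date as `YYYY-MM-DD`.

1510-10-25

For dates in this range the Gregorian date is 10 days ahead of the Julian.
15 October 1510 Julian + 10 days → 25 October 1510 Gregorian.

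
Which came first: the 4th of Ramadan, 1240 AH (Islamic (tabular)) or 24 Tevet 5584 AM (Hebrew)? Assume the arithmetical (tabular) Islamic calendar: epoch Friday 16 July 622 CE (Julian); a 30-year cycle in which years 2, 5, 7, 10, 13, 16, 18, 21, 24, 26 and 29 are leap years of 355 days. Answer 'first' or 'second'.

second

First date → JDN 2387739; second date → JDN 2387256.
JDN 2387256 < JDN 2387739, so the second date is earlier.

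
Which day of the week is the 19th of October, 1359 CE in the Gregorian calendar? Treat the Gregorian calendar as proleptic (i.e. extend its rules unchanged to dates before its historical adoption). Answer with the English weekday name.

JDN 2217716 mod 7 = 4, and JDN 0 was a Monday, so this is a Friday.

Friday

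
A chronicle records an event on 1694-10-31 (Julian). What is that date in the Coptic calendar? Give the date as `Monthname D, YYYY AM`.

Hathor 4, 1411 AM

Both dates share Julian Day Number 2340095; in the Coptic calendar that is 4 Hathor 1411 AM.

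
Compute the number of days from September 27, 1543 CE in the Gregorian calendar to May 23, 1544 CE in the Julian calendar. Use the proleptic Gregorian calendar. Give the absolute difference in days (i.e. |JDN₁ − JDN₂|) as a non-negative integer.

JDN of the first date = 2284898.
JDN of the second date = 2285147.
|2285147 − 2284898| = 249.

249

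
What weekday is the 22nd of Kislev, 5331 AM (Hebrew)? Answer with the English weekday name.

Monday

In the proleptic Gregorian calendar this is 30 November 1570 (JDN 2294824).
2294824 ≡ 0 (mod 7); counting from Monday = 0 gives Monday.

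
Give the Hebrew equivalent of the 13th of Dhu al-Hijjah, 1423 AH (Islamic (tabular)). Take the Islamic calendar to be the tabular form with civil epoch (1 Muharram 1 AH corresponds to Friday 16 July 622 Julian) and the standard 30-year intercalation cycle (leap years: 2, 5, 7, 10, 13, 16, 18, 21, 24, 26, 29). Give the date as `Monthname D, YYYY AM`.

Julian Day Number of the source date = 2452686.
Converting JDN 2452686 to the Hebrew calendar gives 13 Adar I 5763 AM.

Adar I 13, 5763 AM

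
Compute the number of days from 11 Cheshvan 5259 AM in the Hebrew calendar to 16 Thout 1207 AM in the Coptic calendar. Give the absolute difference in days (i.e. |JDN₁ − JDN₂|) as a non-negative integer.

First date → JDN 2268502; second date → JDN 2265536.
The interval is |2268502 − 2265536| = 2966 days.

2966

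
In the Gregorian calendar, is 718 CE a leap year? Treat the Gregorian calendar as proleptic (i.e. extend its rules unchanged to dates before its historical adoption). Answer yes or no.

no

718 is not divisible by 4, so it is a common year.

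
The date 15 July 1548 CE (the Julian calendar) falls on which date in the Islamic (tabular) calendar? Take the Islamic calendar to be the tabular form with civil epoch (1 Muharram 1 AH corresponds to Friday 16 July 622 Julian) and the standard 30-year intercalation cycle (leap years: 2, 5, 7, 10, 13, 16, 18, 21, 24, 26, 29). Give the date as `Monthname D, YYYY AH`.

Jumada al-Thani 8, 955 AH

Julian Day Number of the source date = 2286661.
Converting JDN 2286661 to the tabular Islamic calendar gives 8 Jumada al-Thani 955 AH.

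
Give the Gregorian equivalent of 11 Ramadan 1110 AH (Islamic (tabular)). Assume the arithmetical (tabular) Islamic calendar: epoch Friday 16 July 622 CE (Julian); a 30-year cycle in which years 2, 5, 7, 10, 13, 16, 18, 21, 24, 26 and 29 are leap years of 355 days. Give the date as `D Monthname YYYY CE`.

13 March 1699 CE

Both dates share Julian Day Number 2341679; in the Gregorian calendar that is 13 March 1699 CE.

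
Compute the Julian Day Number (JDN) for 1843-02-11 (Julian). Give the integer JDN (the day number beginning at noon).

2394255

Equivalently 23 February 1843 (Gregorian).
JDN 2299161 is 15 October 1582 CE (Gregorian); the target day is +95094 days from there, so JDN = 2394255.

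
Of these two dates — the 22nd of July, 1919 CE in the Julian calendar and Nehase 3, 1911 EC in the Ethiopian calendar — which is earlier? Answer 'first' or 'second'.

first

The two dates have Julian Day Numbers 2422175 and 2422180 respectively.
Since 2422175 < 2422180, the first date comes first.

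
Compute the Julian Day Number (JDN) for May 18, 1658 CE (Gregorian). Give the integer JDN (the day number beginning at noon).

2326770

JDN 2400001 is 17 November 1858 CE (Gregorian), MJD 0; the target day is −73231 days from there, so JDN = 2326770.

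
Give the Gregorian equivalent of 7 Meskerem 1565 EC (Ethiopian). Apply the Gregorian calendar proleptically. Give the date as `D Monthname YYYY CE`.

Julian Day Number of the source date = 2295478.
Converting JDN 2295478 to the Gregorian calendar gives 14 September 1572 CE.

14 September 1572 CE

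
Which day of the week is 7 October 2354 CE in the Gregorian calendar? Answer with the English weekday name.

2581120 ≡ 3 (mod 7); counting from Monday = 0 gives Thursday.

Thursday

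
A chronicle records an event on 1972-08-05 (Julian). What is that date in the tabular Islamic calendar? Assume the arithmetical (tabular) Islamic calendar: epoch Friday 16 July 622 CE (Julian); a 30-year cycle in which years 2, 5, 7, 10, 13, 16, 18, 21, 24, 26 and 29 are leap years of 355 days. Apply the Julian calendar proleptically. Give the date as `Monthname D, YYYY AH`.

Both dates share Julian Day Number 2441548; in the tabular Islamic calendar that is 8 Rajab 1392 AH.

Rajab 8, 1392 AH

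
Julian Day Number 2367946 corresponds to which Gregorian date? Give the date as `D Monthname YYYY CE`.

Counting from JDN 2299161 = 15 Oct 1582 gives an offset of 68785 days.

11 February 1771 CE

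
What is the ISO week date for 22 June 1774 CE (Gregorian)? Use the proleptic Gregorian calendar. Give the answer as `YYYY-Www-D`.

1774-W25-3

The weekday is Wednesday (ISO weekday 3).
That Wednesday belongs to ISO week 25 of ISO year 1774.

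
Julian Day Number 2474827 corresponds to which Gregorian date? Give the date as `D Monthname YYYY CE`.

Counting from JDN 2299161 = 15 Oct 1582 gives an offset of 175666 days.

29 September 2063 CE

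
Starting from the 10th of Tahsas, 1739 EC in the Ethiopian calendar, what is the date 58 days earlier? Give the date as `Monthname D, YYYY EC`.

JDN of the 10th of Tahsas, 1739 EC = 2359124.
2359124 − 58 = 2359066.
JDN 2359066 in the Ethiopian calendar is Tikimt 12, 1739 EC.

Tikimt 12, 1739 EC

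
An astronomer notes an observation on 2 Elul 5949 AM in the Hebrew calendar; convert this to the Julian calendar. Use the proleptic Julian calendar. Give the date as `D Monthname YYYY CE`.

1 August 2189 CE

Both dates share Julian Day Number 2520803; in the Julian calendar that is 1 August 2189 CE.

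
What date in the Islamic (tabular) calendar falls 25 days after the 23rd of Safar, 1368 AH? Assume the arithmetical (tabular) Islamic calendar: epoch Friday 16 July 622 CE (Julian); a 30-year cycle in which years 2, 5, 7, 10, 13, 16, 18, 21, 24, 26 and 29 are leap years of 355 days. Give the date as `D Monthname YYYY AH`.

19 Rabi' al-Awwal 1368 AH

Counting 25 days forward from JDN 2432911 reaches JDN 2432936, which is 19 Rabi' al-Awwal 1368 AH.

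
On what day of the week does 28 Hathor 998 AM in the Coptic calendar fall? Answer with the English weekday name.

In the proleptic Gregorian calendar this is 1 December 1281 (JDN 2189271).
JDN 2189271 mod 7 = 0, and JDN 0 was a Monday, so this is a Monday.

Monday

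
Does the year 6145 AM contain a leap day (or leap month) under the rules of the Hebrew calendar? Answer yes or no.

yes

Hebrew year 6145 is year 8 of its 19-year Metonic cycle; leap years are at positions 3, 6, 8, 11, 14, 17, 19, so it is a leap year (13 months).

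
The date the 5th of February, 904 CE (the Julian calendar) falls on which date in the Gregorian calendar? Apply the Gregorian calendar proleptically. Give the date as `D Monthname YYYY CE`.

At this point the Julian calendar is 5 days behind the Gregorian.
5 February 904 Julian + 5 days → 10 February 904 Gregorian.

10 February 904 CE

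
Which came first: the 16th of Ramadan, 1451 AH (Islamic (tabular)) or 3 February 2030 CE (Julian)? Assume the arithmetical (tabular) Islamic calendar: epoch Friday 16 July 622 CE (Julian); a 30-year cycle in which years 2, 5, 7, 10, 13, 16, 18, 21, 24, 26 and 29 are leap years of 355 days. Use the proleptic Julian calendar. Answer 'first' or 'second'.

first

The two dates have Julian Day Numbers 2462523 and 2462549 respectively.
Since 2462523 < 2462549, the first date comes first.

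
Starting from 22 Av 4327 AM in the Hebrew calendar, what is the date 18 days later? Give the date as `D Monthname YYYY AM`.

10 Elul 4327 AM

Counting 18 days forward from JDN 1928378 reaches JDN 1928396, which is 10 Elul 4327 AM.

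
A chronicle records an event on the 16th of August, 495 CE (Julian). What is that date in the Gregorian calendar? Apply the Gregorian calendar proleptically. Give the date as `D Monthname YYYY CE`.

17 August 495 CE

At this point the Julian calendar is 1 day behind the Gregorian.
16 August 495 Julian + 1 day → 17 August 495 Gregorian.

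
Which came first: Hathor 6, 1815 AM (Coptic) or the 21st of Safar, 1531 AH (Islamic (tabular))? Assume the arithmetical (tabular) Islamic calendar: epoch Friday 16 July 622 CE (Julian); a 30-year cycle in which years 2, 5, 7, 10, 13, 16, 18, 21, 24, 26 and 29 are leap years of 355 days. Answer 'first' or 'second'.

first

The two dates have Julian Day Numbers 2487658 and 2490671 respectively.
Since 2487658 < 2490671, the first date comes first.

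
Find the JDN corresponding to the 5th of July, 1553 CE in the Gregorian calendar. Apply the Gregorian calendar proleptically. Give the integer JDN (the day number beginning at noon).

JDN 2451545 is 1 January 2000 CE (Gregorian); the target day is −163078 days from there, so JDN = 2288467.

2288467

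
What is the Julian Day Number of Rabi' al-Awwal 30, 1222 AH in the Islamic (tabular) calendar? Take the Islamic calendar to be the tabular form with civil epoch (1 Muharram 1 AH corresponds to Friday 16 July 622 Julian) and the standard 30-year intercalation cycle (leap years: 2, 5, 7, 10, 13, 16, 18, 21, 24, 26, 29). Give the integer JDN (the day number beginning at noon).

2381210

In the Gregorian calendar the same day is 7 June 1807.
JDN 2451545 is 1 January 2000 CE (Gregorian); the target day is −70335 days from there, so JDN = 2381210.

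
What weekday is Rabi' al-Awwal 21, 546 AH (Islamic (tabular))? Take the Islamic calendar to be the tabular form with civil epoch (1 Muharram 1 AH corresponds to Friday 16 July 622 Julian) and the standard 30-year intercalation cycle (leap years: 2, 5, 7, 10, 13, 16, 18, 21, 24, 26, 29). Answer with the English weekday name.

Sunday

In the proleptic Gregorian calendar this is 15 July 1151 (JDN 2141649).
2141649 ≡ 6 (mod 7); counting from Monday = 0 gives Sunday.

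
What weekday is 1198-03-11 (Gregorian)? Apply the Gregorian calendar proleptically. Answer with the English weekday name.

Wednesday

JDN 2158690 mod 7 = 2, and JDN 0 was a Monday, so this is a Wednesday.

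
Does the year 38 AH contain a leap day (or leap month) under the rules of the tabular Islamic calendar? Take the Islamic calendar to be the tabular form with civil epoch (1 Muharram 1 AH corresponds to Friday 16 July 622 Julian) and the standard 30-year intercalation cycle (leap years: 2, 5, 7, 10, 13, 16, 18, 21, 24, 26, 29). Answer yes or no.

no

Year 38 AH is year 8 of its 30-year cycle; leap positions are 2, 5, 7, 10, 13, 16, 18, 21, 24, 26, 29, so it is a common year (354 days).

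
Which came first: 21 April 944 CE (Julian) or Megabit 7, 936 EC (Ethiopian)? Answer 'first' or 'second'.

The two dates have Julian Day Numbers 2065965 and 2065916 respectively.
Since 2065916 < 2065965, the second date comes first.

second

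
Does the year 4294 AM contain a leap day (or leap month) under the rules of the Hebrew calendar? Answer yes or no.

Hebrew year 4294 is year 19 of its 19-year Metonic cycle; leap years are at positions 3, 6, 8, 11, 14, 17, 19, so it is a leap year (13 months).

yes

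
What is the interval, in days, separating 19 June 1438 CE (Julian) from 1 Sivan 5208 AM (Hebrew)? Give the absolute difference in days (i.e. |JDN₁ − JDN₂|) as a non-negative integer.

3608

First date → JDN 2246457; second date → JDN 2250065.
The interval is |2246457 − 2250065| = 3608 days.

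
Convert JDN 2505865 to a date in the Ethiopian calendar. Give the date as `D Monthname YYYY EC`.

10 Meskerem 2141 EC

JDN 2505865 is 21 September 2148 in the Gregorian calendar.
In the Ethiopian calendar that day is 10 Meskerem 2141 EC.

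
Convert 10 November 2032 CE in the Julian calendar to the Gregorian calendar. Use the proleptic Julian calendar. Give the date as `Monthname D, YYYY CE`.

The Julian–Gregorian offset here is 13 days (Julian trailing).
10 November 2032 Julian + 13 days → 23 November 2032 Gregorian.

November 23, 2032 CE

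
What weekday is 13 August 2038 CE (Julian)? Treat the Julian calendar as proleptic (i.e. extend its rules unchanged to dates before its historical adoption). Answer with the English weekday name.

This is JDN 2465662 (26 August 2038 Gregorian).
2465662 ≡ 3 (mod 7); counting from Monday = 0 gives Thursday.

Thursday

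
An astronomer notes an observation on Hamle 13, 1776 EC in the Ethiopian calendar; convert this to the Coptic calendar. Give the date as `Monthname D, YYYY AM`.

Epip 13, 1500 AM

Julian Day Number of the source date = 2372852.
Converting JDN 2372852 to the Coptic calendar gives 13 Epip 1500 AM.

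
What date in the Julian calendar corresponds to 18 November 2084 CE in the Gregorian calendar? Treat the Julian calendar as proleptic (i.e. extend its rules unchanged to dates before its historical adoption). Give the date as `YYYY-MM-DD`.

The Julian–Gregorian offset here is 13 days (Julian trailing).
18 November 2084 Gregorian − 13 days → 5 November 2084 Julian.

2084-11-05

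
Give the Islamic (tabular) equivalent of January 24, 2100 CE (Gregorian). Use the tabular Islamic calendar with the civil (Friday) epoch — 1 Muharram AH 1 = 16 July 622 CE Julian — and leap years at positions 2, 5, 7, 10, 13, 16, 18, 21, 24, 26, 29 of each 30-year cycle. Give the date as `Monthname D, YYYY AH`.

Dhu al-Qa'dah 13, 1523 AH

Both dates share Julian Day Number 2488093; in the tabular Islamic calendar that is 13 Dhu al-Qa'dah 1523 AH.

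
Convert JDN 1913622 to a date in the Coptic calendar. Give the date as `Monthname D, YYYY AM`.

Paremhat 23, 243 AM

The proleptic Gregorian equivalent of JDN 1913622 is 21 March 527.
In the Coptic calendar that day is Paremhat 23, 243 AM.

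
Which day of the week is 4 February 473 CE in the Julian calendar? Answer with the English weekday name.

This is JDN 1893856 (5 February 473 Gregorian).
JDN 1893856 mod 7 = 6, and JDN 0 was a Monday, so this is a Sunday.

Sunday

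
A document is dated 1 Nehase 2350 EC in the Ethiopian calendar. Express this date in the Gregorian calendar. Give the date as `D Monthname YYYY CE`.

Julian Day Number of the source date = 2582523.
Converting JDN 2582523 to the Gregorian calendar gives 10 August 2358 CE.

10 August 2358 CE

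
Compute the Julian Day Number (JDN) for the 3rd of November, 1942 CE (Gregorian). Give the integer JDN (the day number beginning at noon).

JDN 2451545 is 1 January 2000 CE (Gregorian); the target day is −20878 days from there, so JDN = 2430667.

2430667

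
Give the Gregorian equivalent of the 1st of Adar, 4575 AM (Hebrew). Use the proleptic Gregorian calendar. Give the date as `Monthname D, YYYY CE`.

February 18, 815 CE

Both dates share Julian Day Number 2018781; in the Gregorian calendar that is 18 February 815 CE.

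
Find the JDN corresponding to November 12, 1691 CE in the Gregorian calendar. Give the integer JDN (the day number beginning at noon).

JDN 2400001 is 17 November 1858 CE (Gregorian), MJD 0; the target day is −61000 days from there, so JDN = 2339001.

2339001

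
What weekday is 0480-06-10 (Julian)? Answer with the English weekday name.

Tuesday

Equivalently 11 June 480 Gregorian, JDN 1896539.
Since JDN mod 7 = 1 (0 = Monday), the day is Tuesday.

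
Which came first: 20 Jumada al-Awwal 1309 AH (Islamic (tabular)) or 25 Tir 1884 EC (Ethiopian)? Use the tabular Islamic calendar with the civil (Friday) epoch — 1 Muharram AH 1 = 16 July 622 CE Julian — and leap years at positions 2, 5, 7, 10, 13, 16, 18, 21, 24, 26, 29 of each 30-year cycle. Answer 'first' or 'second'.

First date → JDN 2412089; second date → JDN 2412131.
JDN 2412089 < JDN 2412131, so the first date is earlier.

first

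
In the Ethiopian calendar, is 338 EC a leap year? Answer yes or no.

338 mod 4 = 2; in the Ethiopian calendar a year is leap when year mod 4 = 3, so it is a common year.

no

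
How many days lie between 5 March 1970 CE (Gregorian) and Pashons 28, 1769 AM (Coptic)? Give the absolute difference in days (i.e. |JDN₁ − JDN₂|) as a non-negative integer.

30408

JDN of the first date = 2440651.
JDN of the second date = 2471059.
|2471059 − 2440651| = 30408.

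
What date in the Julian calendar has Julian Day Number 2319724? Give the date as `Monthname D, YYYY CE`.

January 22, 1639 CE

JDN 2319724 is 1 February 1639 in the Gregorian calendar.
In the Julian calendar that day is January 22, 1639 CE.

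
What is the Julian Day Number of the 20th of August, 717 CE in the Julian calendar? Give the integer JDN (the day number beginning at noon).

In the proleptic Gregorian calendar the same day is 24 August 717.
JDN 2451545 is 1 January 2000 CE (Gregorian); the target day is −468371 days from there, so JDN = 1983174.

1983174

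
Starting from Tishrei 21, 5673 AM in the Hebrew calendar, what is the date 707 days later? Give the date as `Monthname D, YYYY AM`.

JDN of Tishrei 21, 5673 AM = 2419678.
2419678 + 707 = 2420385.
JDN 2420385 in the Hebrew calendar is Elul 18, 5674 AM.

Elul 18, 5674 AM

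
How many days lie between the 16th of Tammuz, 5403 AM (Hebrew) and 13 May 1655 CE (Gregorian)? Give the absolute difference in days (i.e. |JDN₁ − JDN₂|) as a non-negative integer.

4332

First date → JDN 2321337; second date → JDN 2325669.
The interval is |2321337 − 2325669| = 4332 days.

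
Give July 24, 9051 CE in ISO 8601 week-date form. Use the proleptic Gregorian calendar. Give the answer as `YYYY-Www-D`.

The weekday is Thursday (ISO weekday 4).
That Thursday belongs to ISO week 30 of ISO year 9051.

9051-W30-4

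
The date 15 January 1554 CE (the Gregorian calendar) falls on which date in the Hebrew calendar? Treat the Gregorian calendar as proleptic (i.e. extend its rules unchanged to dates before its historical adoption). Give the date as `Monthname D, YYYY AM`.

Julian Day Number of the source date = 2288661.
Converting JDN 2288661 to the Hebrew calendar gives 2 Shevat 5314 AM.

Shevat 2, 5314 AM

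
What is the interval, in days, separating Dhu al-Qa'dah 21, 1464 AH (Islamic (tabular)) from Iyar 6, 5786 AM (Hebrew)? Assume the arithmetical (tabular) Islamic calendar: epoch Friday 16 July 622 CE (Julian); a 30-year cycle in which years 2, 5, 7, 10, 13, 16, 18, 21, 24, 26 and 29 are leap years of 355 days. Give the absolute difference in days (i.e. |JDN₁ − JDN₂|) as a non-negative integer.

First date → JDN 2467193; second date → JDN 2461154.
The interval is |2467193 − 2461154| = 6039 days.

6039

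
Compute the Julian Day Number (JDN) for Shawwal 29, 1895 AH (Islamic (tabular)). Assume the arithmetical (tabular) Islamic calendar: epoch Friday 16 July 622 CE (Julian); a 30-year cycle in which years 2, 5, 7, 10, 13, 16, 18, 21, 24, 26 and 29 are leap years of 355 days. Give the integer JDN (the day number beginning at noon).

2619904

Equivalently 13 December 2460 (Gregorian).
JDN 2400001 is 17 November 1858 CE (Gregorian), MJD 0; the target day is +219903 days from there, so JDN = 2619904.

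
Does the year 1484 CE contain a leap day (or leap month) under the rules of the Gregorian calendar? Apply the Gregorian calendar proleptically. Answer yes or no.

yes

1484 is divisible by 4 and not by 100, so it is a leap year.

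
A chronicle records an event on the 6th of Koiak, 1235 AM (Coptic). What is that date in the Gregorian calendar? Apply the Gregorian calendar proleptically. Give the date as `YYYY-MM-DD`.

1518-12-12

Both dates share Julian Day Number 2275843; in the Gregorian calendar that is 12 December 1518 CE.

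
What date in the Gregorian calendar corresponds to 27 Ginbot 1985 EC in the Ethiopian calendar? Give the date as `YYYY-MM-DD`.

Both dates share Julian Day Number 2449143; in the Gregorian calendar that is 4 June 1993 CE.

1993-06-04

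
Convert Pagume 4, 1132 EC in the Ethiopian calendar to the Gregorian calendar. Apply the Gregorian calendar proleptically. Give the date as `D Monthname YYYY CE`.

3 September 1140 CE

Both dates share Julian Day Number 2137682; in the Gregorian calendar that is 3 September 1140 CE.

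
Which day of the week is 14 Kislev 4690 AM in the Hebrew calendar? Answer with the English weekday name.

This is JDN 2060698 (24 November 929 Gregorian).
2060698 ≡ 3 (mod 7); counting from Monday = 0 gives Thursday.

Thursday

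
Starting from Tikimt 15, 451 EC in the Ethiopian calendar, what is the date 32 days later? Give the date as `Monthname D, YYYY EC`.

Hidar 17, 451 EC

JDN of Tikimt 15, 451 EC = 1888627.
1888627 + 32 = 1888659.
JDN 1888659 in the Ethiopian calendar is Hidar 17, 451 EC.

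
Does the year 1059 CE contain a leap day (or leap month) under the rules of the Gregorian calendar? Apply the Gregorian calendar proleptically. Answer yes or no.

1059 is not divisible by 4, so it is a common year.

no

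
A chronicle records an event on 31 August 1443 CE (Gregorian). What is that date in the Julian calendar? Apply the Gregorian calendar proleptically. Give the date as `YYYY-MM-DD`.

At this point the Julian calendar is 9 days behind the Gregorian.
31 August 1443 Gregorian − 9 days → 22 August 1443 Julian.

1443-08-22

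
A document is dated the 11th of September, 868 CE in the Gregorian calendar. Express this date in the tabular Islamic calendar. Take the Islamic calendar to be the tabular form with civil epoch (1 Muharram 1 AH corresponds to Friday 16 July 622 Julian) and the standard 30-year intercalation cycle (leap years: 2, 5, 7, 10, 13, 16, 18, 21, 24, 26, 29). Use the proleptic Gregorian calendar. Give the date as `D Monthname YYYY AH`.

15 Ramadan 254 AH

Both dates share Julian Day Number 2038345; in the tabular Islamic calendar that is 15 Ramadan 254 AH.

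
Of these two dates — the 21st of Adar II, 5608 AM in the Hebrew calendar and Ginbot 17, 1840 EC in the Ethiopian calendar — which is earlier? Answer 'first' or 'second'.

The two dates have Julian Day Numbers 2396113 and 2396172 respectively.
Since 2396113 < 2396172, the first date comes first.

first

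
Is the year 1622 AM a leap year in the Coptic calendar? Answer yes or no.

no

1622 mod 4 = 2; in the Coptic calendar a year is leap when year mod 4 = 3, so it is a common year.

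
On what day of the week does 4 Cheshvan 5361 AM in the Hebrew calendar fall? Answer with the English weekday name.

This is JDN 2305733 (12 October 1600 Gregorian).
Since JDN mod 7 = 3 (0 = Monday), the day is Thursday.

Thursday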